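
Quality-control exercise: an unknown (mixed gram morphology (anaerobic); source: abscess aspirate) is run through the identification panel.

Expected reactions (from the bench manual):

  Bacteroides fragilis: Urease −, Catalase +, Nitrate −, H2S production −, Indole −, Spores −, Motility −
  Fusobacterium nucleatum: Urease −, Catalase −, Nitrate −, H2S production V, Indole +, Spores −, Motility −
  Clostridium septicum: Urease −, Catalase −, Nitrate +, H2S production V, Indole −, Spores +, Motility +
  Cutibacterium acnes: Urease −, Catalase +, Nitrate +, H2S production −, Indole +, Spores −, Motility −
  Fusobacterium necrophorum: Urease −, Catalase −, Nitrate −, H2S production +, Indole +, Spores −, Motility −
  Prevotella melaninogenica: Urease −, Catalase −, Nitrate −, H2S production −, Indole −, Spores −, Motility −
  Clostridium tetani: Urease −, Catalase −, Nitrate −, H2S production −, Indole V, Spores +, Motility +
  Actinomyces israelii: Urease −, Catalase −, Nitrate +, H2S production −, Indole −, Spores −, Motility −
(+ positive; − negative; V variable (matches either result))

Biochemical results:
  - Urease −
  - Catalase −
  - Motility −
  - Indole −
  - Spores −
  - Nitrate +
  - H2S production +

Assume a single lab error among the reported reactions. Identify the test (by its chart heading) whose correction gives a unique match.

H2S production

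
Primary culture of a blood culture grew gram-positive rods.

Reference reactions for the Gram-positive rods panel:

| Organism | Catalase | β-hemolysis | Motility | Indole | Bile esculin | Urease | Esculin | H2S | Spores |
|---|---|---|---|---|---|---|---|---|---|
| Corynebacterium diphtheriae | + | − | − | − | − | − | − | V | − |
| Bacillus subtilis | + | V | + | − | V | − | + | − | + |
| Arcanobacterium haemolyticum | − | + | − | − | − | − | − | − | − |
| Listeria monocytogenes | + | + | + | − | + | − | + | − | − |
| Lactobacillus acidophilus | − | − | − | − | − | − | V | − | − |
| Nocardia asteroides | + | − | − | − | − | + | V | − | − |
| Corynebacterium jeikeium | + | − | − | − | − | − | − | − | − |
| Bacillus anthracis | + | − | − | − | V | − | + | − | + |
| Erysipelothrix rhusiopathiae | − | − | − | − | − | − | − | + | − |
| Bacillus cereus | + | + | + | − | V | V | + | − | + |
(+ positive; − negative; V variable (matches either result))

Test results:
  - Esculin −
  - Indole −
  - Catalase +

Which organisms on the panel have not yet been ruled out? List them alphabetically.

Corynebacterium diphtheriae, Corynebacterium jeikeium, Nocardia asteroides

Esculin −: excludes Bacillus subtilis, Listeria monocytogenes, Bacillus anthracis, Bacillus cereus — 6 left.
Catalase +: excludes Arcanobacterium haemolyticum, Lactobacillus acidophilus, Erysipelothrix rhusiopathiae — 3 left.
Indole −: all 3 remaining candidates are consistent.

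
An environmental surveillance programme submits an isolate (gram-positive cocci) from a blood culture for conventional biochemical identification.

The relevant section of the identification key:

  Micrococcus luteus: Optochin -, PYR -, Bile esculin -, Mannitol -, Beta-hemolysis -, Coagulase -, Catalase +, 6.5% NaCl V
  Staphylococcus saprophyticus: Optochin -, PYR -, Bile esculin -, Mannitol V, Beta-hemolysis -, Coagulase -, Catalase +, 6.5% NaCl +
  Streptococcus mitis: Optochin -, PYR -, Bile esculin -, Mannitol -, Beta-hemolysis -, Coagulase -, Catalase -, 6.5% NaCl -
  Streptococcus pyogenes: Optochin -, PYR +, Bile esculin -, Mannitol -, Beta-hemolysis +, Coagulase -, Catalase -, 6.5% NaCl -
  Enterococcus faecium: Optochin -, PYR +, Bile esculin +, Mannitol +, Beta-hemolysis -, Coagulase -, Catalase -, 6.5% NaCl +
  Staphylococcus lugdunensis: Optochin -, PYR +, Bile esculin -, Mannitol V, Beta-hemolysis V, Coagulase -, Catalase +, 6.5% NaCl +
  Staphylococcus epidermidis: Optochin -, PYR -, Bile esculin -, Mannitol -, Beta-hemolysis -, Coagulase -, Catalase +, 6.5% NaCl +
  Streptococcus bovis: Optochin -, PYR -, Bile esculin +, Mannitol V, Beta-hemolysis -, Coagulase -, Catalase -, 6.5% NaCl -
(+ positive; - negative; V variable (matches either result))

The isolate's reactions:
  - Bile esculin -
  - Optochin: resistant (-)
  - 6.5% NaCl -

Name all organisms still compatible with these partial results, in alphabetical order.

Optochin -: all 8 remaining candidates are consistent.
Bile esculin -: excludes Enterococcus faecium, Streptococcus bovis — 6 left.
6.5% NaCl -: excludes Staphylococcus saprophyticus, Staphylococcus lugdunensis, Staphylococcus epidermidis — 3 left.

Micrococcus luteus, Streptococcus mitis, Streptococcus pyogenes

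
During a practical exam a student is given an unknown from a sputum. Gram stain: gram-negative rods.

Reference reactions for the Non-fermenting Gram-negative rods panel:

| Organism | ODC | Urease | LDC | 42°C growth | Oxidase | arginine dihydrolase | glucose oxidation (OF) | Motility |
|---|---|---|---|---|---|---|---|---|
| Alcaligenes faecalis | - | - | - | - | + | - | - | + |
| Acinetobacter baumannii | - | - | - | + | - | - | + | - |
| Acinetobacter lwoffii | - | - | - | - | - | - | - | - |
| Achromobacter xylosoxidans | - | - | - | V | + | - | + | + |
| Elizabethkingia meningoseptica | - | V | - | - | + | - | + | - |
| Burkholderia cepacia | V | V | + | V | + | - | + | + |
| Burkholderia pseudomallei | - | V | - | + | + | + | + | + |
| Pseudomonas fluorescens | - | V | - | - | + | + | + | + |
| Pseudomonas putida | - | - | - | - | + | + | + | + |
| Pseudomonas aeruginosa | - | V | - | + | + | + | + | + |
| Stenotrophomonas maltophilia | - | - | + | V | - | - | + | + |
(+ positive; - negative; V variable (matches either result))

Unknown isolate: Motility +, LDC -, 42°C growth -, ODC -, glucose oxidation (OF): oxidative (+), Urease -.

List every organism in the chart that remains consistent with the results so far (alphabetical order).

LDC -: excludes Burkholderia cepacia, Stenotrophomonas maltophilia — 9 left.
Motility +: excludes Acinetobacter baumannii, Acinetobacter lwoffii, Elizabethkingia meningoseptica — 6 left.
Urease -: all 6 remaining candidates are consistent.
42°C growth -: excludes Burkholderia pseudomallei, Pseudomonas aeruginosa — 4 left.
ODC -: all 4 remaining candidates are consistent.
glucose oxidation (OF) +: excludes Alcaligenes faecalis — 3 left.

Achromobacter xylosoxidans, Pseudomonas fluorescens, Pseudomonas putida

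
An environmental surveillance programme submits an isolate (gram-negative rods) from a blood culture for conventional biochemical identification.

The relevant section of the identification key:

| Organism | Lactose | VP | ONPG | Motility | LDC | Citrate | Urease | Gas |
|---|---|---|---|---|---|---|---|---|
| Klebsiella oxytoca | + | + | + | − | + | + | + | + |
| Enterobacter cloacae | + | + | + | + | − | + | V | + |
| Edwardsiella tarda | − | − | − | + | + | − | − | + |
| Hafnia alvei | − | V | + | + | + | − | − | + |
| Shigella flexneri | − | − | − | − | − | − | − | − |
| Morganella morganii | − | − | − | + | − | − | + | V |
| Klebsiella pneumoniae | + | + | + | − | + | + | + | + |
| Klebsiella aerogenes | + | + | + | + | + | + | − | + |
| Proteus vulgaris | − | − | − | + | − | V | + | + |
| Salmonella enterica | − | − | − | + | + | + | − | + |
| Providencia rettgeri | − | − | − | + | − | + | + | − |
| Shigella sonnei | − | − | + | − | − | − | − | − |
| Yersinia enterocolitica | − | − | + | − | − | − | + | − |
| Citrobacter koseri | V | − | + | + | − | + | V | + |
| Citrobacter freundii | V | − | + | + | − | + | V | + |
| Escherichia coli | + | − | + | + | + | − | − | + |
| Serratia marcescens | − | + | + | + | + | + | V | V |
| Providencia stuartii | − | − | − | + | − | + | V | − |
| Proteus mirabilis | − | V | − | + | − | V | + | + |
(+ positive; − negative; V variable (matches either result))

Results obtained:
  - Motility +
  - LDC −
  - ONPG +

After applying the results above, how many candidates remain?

LDC −: excludes 8 organisms — 11 left.
Motility +: excludes Shigella flexneri, Shigella sonnei, Yersinia enterocolitica — 8 left.
ONPG +: excludes 5 organisms — 3 left.
Still consistent: Citrobacter freundii, Citrobacter koseri, Enterobacter cloacae.

3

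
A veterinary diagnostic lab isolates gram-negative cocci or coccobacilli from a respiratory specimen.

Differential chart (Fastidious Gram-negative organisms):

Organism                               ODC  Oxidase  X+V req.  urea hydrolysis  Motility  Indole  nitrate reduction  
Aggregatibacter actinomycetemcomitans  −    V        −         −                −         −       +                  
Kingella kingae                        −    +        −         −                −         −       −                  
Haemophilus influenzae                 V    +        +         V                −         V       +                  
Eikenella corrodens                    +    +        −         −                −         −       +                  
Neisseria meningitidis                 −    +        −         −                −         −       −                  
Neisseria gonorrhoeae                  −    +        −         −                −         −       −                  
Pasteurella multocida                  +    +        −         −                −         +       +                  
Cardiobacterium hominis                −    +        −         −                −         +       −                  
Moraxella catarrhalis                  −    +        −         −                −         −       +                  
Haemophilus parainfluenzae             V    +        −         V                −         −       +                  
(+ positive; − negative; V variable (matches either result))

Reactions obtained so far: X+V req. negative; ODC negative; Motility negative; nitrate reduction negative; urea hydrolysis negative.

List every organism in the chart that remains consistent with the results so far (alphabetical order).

Motility −: all 10 remaining candidates are consistent.
ODC −: excludes Eikenella corrodens, Pasteurella multocida — 8 left.
urea hydrolysis −: all 8 remaining candidates are consistent.
X+V req. −: excludes Haemophilus influenzae — 7 left.
nitrate reduction −: excludes Aggregatibacter actinomycetemcomitans, Moraxella catarrhalis, Haemophilus parainfluenzae — 4 left.

Cardiobacterium hominis, Kingella kingae, Neisseria gonorrhoeae, Neisseria meningitidis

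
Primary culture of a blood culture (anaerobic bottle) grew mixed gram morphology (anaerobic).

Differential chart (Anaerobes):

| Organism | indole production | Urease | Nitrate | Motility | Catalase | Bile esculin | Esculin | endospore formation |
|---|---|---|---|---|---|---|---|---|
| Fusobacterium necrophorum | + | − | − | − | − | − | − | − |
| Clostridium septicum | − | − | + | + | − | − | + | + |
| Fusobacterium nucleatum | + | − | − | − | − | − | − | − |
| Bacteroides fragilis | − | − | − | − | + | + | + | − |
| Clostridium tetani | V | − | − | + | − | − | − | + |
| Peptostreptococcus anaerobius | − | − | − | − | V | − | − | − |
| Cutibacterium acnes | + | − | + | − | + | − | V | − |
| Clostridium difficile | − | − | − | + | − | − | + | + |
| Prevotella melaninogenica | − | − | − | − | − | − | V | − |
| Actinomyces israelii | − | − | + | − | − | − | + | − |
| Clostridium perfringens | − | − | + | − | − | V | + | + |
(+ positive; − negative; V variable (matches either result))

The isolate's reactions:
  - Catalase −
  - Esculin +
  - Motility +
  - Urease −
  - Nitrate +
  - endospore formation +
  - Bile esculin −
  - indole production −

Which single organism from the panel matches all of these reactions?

Clostridium septicum

Urease −: all 11 remaining candidates are consistent.
Motility +: excludes 8 organisms — 3 left.
Catalase −: all 3 remaining candidates are consistent.
Nitrate +: excludes Clostridium tetani, Clostridium difficile — 1 left.
Esculin +: the one remaining candidate is consistent.
Bile esculin −: the one remaining candidate is consistent.
endospore formation +: the one remaining candidate is consistent.
indole production −: the one remaining candidate is consistent.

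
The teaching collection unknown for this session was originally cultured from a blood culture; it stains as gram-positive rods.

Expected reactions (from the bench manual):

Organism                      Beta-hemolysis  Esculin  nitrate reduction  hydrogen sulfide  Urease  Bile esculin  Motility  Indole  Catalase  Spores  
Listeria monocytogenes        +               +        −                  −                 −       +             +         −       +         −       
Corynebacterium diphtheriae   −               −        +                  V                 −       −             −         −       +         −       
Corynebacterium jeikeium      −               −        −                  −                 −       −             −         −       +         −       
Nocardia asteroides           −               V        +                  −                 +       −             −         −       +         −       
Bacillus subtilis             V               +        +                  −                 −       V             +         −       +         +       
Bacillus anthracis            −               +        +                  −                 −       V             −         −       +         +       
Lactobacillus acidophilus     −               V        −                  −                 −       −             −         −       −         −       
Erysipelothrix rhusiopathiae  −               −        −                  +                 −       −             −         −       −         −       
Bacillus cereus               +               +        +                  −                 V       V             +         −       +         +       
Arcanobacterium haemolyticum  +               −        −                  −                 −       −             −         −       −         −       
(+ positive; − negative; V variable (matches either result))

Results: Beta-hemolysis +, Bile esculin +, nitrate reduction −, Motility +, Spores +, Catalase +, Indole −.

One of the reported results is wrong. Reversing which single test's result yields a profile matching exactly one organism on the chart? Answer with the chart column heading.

As reported, no row in the chart matches all 7 reactions.
Reversing Bile esculin → still no organism matches.
Reversing Indole → still no organism matches.
Reversing Beta-hemolysis → still no organism matches.
Reversing nitrate reduction → 2 organisms match (not unique).
Reversing Catalase → still no organism matches.
Reversing Spores (to −) → unique match: Listeria monocytogenes.
Reversing Motility → still no organism matches.

Spores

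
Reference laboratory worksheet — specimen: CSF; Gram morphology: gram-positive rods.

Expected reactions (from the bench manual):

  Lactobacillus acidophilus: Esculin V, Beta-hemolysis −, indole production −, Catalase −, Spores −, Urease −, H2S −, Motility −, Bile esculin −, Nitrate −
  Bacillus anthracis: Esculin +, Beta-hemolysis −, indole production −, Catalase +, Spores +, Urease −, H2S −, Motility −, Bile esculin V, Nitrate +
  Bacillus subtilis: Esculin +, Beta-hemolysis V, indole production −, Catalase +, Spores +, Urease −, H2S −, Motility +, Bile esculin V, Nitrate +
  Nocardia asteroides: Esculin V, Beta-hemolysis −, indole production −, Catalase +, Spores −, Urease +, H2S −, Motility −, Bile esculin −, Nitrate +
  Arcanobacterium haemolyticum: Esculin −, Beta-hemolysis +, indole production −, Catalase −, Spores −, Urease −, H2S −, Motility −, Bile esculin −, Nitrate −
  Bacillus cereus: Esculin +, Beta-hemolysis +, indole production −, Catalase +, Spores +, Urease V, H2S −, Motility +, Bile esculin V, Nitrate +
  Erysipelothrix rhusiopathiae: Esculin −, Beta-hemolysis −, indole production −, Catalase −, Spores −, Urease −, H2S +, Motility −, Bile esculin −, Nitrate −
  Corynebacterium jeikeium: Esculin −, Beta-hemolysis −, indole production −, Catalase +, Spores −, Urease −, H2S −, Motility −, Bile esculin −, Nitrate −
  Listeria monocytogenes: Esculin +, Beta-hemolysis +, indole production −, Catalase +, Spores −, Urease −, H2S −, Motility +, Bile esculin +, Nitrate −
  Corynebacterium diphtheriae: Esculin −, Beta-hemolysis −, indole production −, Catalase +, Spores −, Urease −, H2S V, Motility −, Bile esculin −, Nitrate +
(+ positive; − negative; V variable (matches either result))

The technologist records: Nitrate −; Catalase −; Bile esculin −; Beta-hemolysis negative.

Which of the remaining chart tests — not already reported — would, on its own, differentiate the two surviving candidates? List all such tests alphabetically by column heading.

H2S

Catalase −: excludes 7 organisms — 3 left.
Bile esculin −: all 3 remaining candidates are consistent.
Nitrate −: all 3 remaining candidates are consistent.
Beta-hemolysis −: excludes Arcanobacterium haemolyticum — 2 left.
Two candidates remain: Erysipelothrix rhusiopathiae and Lactobacillus acidophilus.
  Esculin: − vs V — variable for at least one, does not separate.
  indole production: − vs − — same for both, does not separate.
  Spores: − vs − — same for both, does not separate.
  Urease: − vs − — same for both, does not separate.
  H2S: Erysipelothrix rhusiopathiae +, Lactobacillus acidophilus − — discriminates.
  Motility: − vs − — same for both, does not separate.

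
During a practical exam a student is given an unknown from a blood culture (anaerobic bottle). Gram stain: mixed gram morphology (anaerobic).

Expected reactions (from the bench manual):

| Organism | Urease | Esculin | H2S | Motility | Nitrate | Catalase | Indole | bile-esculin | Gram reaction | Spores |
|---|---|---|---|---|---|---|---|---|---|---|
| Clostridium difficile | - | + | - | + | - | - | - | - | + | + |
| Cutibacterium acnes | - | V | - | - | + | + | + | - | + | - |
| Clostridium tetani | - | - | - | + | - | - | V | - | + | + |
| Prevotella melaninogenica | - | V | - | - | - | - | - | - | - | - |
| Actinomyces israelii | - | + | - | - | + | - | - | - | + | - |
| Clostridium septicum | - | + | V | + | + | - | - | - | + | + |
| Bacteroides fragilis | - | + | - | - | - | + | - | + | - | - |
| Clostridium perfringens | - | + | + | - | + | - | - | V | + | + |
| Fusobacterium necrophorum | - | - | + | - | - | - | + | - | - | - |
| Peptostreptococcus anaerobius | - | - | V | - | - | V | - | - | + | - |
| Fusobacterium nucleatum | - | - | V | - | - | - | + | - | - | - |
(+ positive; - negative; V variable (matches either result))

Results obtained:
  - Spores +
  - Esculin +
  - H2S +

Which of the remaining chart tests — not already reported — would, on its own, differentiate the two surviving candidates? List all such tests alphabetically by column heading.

H2S +: excludes 6 organisms — 5 left.
Esculin +: excludes Fusobacterium necrophorum, Peptostreptococcus anaerobius, Fusobacterium nucleatum — 2 left.
Spores +: all 2 remaining candidates are consistent.
Two candidates remain: Clostridium perfringens and Clostridium septicum.
  Urease: - vs - — same for both, does not separate.
  Motility: Clostridium perfringens -, Clostridium septicum + — discriminates.
  Nitrate: + vs + — same for both, does not separate.
  Catalase: - vs - — same for both, does not separate.
  Indole: - vs - — same for both, does not separate.
  bile-esculin: V vs - — variable for at least one, does not separate.
  Gram reaction: + vs + — same for both, does not separate.

Motility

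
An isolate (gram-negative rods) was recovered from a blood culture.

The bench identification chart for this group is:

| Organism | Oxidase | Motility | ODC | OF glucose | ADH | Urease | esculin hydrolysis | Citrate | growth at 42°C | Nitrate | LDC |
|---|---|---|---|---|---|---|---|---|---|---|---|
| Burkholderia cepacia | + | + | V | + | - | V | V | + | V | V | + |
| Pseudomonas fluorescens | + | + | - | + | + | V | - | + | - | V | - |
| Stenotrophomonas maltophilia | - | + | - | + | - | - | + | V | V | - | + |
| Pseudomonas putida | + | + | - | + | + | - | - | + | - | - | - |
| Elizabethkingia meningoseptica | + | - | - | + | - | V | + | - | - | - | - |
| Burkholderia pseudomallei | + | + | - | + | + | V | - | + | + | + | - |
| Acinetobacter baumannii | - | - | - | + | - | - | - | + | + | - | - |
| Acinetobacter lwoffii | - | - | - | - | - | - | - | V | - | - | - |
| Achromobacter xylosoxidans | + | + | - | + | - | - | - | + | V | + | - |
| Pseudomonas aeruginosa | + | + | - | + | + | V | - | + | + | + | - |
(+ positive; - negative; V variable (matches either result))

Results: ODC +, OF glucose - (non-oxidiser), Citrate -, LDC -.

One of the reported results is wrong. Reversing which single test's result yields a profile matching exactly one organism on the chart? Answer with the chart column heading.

ODC

As reported, no row in the chart matches all 4 reactions.
Reversing Citrate → still no organism matches.
Reversing OF glucose → still no organism matches.
Reversing LDC → still no organism matches.
Reversing ODC (to -) → unique match: Acinetobacter lwoffii.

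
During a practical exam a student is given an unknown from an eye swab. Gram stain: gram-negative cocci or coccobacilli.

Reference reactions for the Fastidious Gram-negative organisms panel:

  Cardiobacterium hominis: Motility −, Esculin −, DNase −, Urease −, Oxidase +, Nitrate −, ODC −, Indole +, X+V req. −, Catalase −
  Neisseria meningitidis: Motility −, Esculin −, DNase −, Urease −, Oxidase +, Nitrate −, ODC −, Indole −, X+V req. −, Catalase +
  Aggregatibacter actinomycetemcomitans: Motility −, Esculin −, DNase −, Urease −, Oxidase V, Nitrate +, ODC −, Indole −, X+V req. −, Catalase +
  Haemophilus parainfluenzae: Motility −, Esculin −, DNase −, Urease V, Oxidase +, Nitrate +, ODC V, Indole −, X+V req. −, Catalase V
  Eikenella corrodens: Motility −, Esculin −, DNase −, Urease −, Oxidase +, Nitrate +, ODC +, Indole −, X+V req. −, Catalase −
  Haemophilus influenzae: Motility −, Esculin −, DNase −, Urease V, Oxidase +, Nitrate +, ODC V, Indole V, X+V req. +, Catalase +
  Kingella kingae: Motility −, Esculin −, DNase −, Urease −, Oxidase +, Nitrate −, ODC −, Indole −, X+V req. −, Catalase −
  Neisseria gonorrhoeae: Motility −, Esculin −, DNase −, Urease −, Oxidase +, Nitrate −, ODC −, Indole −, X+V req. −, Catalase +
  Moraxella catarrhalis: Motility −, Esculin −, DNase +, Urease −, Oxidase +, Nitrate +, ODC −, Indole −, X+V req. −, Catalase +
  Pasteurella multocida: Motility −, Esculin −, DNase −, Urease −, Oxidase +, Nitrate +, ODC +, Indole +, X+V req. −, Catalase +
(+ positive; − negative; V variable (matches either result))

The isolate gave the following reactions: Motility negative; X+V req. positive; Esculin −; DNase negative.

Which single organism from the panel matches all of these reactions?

Haemophilus influenzae

Motility −: all 10 remaining candidates are consistent.
Esculin −: all 10 remaining candidates are consistent.
X+V req. +: excludes 9 organisms — 1 left.
DNase −: the one remaining candidate is consistent.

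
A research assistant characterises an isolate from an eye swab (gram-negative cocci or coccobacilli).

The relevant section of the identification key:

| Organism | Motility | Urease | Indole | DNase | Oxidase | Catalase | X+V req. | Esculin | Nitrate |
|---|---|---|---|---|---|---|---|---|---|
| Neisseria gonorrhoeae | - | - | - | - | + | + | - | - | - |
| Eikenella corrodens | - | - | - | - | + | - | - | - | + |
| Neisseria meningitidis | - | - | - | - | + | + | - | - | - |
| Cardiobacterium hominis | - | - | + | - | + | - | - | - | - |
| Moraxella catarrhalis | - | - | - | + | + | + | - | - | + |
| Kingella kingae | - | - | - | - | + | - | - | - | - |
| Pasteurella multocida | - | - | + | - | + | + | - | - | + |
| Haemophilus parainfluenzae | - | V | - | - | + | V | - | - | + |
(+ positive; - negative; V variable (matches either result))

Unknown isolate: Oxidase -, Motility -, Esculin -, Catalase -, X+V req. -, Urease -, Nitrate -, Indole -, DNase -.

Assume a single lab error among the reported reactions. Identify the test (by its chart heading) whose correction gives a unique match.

Oxidase

As reported, no row in the chart matches all 9 reactions.
Reversing Esculin → still no organism matches.
Reversing X+V req. → still no organism matches.
Reversing Indole → still no organism matches.
Reversing Motility → still no organism matches.
Reversing Nitrate → still no organism matches.
Reversing Catalase → still no organism matches.
Reversing Oxidase (to +) → unique match: Kingella kingae.
Reversing DNase → still no organism matches.
Reversing Urease → still no organism matches.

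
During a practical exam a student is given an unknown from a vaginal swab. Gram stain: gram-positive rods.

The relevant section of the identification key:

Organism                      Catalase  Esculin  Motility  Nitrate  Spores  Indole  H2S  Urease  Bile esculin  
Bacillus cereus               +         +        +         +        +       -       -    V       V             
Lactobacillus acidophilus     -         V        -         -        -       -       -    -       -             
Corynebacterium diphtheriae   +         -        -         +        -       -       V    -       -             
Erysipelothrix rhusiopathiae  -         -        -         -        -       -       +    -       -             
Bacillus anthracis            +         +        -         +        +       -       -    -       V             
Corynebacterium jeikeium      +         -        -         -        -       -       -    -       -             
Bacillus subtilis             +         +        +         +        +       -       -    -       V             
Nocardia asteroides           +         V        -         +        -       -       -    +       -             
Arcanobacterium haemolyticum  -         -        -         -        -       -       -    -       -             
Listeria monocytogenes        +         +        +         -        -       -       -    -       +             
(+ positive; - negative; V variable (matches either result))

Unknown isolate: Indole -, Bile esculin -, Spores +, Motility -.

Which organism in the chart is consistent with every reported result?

Bile esculin -: excludes Listeria monocytogenes — 9 left.
Indole -: all 9 remaining candidates are consistent.
Spores +: excludes 6 organisms — 3 left.
Motility -: excludes Bacillus cereus, Bacillus subtilis — 1 left.

Bacillus anthracis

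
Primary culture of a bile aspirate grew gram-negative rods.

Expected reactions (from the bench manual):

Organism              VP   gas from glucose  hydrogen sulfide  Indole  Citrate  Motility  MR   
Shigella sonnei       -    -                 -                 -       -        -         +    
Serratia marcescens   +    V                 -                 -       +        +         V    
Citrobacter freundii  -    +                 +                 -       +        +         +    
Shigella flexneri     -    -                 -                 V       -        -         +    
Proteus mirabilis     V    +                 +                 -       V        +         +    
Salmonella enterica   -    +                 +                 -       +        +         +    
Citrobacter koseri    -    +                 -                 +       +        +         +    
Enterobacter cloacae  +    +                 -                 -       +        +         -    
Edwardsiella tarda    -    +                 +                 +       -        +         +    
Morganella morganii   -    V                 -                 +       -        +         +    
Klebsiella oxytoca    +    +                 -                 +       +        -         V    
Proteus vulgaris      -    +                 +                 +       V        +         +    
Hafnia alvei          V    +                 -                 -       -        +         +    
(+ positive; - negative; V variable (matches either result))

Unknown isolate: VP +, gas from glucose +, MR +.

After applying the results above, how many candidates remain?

4

gas from glucose +: excludes Shigella sonnei, Shigella flexneri — 11 left.
VP +: excludes 6 organisms — 5 left.
MR +: excludes Enterobacter cloacae — 4 left.
Still consistent: Hafnia alvei, Klebsiella oxytoca, Proteus mirabilis, Serratia marcescens.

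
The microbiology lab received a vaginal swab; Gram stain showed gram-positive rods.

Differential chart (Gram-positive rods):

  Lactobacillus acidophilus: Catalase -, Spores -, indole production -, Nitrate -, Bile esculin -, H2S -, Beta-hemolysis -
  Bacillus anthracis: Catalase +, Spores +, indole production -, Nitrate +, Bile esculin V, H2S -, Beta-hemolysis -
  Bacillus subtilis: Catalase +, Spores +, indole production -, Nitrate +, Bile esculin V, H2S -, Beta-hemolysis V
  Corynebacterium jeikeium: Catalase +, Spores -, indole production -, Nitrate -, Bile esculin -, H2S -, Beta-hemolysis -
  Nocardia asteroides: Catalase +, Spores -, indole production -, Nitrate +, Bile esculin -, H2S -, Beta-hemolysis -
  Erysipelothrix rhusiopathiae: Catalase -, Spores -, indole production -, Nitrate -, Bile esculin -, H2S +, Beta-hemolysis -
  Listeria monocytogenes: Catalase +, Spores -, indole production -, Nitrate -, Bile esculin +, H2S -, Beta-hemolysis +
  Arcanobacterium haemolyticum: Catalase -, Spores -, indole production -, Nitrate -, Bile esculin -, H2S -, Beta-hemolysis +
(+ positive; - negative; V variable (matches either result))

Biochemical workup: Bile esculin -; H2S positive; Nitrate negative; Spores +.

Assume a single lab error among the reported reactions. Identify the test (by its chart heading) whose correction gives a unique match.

As reported, no row in the chart matches all 4 reactions.
Reversing Bile esculin → still no organism matches.
Reversing H2S → still no organism matches.
Reversing Nitrate → still no organism matches.
Reversing Spores (to -) → unique match: Erysipelothrix rhusiopathiae.

Spores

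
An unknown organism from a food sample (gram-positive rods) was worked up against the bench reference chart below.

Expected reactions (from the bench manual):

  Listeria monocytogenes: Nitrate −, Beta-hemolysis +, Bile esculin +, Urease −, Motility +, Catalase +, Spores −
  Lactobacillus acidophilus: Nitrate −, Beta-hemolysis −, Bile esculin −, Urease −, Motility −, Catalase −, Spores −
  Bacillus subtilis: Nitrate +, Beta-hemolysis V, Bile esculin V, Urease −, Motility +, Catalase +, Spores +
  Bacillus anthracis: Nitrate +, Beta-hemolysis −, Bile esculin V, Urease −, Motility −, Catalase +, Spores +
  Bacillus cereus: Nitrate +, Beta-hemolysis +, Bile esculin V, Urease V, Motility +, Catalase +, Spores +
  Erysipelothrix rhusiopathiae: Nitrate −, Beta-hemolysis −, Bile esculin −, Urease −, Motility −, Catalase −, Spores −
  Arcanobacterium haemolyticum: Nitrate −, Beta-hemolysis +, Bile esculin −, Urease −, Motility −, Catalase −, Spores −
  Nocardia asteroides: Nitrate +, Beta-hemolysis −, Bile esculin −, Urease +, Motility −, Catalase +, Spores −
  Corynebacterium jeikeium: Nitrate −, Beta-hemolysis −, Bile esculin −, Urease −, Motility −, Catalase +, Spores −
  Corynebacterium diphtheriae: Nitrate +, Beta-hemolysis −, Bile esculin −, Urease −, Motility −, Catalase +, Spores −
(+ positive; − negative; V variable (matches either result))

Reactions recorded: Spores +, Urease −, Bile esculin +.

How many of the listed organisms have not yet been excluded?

3

Spores +: excludes 7 organisms — 3 left.
Urease −: all 3 remaining candidates are consistent.
Bile esculin +: all 3 remaining candidates are consistent.
Still consistent: Bacillus anthracis, Bacillus cereus, Bacillus subtilis.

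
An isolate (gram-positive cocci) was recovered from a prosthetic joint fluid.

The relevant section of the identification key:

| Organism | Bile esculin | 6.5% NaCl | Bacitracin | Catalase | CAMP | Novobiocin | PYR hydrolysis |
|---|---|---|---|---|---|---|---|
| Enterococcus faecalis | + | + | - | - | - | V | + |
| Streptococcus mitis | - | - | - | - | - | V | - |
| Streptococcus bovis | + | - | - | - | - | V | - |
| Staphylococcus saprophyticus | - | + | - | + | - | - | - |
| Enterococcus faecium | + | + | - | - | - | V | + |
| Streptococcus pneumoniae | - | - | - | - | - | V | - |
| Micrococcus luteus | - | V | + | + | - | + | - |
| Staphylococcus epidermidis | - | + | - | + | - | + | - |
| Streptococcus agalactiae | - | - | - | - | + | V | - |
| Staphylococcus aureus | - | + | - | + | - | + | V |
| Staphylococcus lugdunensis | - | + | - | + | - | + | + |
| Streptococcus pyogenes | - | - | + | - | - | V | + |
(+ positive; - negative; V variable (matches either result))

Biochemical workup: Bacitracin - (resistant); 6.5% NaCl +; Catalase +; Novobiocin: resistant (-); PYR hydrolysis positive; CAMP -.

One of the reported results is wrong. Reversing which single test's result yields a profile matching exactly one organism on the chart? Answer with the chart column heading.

PYR hydrolysis

As reported, no row in the chart matches all 6 reactions.
Reversing CAMP → still no organism matches.
Reversing Bacitracin → still no organism matches.
Reversing Catalase → 2 organisms match (not unique).
Reversing Novobiocin → 2 organisms match (not unique).
Reversing 6.5% NaCl → still no organism matches.
Reversing PYR hydrolysis (to -) → unique match: Staphylococcus saprophyticus.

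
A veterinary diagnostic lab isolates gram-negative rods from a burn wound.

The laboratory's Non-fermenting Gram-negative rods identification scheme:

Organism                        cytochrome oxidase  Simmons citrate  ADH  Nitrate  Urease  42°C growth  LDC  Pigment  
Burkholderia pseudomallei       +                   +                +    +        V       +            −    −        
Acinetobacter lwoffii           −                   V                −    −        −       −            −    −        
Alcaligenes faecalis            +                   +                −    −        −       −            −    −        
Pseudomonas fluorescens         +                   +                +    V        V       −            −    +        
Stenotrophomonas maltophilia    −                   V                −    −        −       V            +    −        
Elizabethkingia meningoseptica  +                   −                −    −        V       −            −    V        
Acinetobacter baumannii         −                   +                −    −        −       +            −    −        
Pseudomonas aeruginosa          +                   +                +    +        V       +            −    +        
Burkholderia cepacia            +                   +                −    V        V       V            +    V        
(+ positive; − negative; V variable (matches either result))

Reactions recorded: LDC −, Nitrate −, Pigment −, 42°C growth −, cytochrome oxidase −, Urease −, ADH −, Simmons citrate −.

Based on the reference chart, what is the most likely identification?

Acinetobacter lwoffii

Nitrate −: excludes Burkholderia pseudomallei, Pseudomonas aeruginosa — 7 left.
LDC −: excludes Stenotrophomonas maltophilia, Burkholderia cepacia — 5 left.
42°C growth −: excludes Acinetobacter baumannii — 4 left.
Urease −: all 4 remaining candidates are consistent.
Pigment −: excludes Pseudomonas fluorescens — 3 left.
cytochrome oxidase −: excludes Alcaligenes faecalis, Elizabethkingia meningoseptica — 1 left.
ADH −: the one remaining candidate is consistent.
Simmons citrate −: the one remaining candidate is consistent.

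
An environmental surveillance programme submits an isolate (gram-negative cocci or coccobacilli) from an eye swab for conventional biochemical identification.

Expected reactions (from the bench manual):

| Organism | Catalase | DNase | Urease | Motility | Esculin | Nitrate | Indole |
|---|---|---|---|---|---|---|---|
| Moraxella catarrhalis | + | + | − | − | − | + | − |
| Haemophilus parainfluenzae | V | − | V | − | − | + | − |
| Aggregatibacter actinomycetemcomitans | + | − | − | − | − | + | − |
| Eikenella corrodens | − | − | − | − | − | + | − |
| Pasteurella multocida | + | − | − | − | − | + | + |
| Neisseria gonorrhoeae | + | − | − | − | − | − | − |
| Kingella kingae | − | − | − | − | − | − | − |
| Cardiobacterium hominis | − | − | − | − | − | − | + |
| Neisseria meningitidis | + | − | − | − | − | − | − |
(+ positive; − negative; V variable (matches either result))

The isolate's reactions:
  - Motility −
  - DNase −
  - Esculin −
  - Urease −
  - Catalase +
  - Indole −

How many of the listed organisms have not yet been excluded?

4

Motility −: all 9 remaining candidates are consistent.
DNase −: excludes Moraxella catarrhalis — 8 left.
Catalase +: excludes Eikenella corrodens, Kingella kingae, Cardiobacterium hominis — 5 left.
Esculin −: all 5 remaining candidates are consistent.
Indole −: excludes Pasteurella multocida — 4 left.
Urease −: all 4 remaining candidates are consistent.
Still consistent: Aggregatibacter actinomycetemcomitans, Haemophilus parainfluenzae, Neisseria gonorrhoeae, Neisseria meningitidis.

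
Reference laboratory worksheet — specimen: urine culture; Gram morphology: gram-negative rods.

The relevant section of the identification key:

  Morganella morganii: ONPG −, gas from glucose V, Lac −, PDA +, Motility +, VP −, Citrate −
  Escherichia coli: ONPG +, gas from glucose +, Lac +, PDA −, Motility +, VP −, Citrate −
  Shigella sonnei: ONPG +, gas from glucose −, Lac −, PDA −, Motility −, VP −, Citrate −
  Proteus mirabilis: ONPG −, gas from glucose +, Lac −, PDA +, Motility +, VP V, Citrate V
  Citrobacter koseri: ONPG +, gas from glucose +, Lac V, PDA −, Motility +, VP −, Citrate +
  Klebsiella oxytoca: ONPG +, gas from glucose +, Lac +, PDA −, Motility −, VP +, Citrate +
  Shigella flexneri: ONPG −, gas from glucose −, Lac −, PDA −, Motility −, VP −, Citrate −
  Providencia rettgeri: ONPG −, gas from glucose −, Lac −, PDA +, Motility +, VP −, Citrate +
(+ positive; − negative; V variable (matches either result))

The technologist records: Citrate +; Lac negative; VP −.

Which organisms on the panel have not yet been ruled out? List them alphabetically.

Citrobacter koseri, Proteus mirabilis, Providencia rettgeri

VP −: excludes Klebsiella oxytoca — 7 left.
Citrate +: excludes Morganella morganii, Escherichia coli, Shigella sonnei, Shigella flexneri — 3 left.
Lac −: all 3 remaining candidates are consistent.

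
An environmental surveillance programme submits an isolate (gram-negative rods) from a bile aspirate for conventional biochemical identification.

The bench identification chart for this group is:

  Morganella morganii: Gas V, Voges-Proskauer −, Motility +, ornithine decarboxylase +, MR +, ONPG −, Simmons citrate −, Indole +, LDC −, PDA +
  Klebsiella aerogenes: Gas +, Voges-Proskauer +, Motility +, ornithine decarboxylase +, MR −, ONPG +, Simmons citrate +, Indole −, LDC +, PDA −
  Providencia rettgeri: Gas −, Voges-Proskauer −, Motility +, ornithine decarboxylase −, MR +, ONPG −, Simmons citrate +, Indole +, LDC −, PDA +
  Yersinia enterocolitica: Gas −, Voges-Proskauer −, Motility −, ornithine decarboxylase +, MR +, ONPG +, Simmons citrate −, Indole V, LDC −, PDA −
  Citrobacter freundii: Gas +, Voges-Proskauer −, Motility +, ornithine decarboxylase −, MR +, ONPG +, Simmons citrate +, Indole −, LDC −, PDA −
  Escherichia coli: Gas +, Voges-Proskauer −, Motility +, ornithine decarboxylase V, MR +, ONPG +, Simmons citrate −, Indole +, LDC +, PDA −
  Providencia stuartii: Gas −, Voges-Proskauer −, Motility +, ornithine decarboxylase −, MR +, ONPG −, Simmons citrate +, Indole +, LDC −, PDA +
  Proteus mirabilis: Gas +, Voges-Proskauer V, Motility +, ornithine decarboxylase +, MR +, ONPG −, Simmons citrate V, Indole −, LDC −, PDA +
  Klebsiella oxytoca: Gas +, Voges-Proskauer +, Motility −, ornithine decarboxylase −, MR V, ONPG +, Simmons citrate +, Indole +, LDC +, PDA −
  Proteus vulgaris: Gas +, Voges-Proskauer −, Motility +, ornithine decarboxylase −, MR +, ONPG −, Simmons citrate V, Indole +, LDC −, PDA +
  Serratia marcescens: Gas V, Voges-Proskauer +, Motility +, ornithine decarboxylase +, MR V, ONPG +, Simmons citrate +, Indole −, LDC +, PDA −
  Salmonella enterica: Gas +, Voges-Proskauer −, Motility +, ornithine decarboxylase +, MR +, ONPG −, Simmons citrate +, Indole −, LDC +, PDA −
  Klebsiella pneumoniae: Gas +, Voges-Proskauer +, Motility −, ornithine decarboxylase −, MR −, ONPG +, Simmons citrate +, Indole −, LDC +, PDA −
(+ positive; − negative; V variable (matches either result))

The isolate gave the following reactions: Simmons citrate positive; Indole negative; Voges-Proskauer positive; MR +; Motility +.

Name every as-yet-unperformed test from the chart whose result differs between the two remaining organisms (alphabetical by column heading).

Simmons citrate +: excludes Morganella morganii, Yersinia enterocolitica, Escherichia coli — 10 left.
MR +: excludes Klebsiella aerogenes, Klebsiella pneumoniae — 8 left.
Motility +: excludes Klebsiella oxytoca — 7 left.
Indole −: excludes Providencia rettgeri, Providencia stuartii, Proteus vulgaris — 4 left.
Voges-Proskauer +: excludes Citrobacter freundii, Salmonella enterica — 2 left.
Two candidates remain: Proteus mirabilis and Serratia marcescens.
  Gas: + vs V — variable for at least one, does not separate.
  ornithine decarboxylase: + vs + — same for both, does not separate.
  ONPG: Proteus mirabilis −, Serratia marcescens + — discriminates.
  LDC: Proteus mirabilis −, Serratia marcescens + — discriminates.
  PDA: Proteus mirabilis +, Serratia marcescens − — discriminates.

LDC, ONPG, PDA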